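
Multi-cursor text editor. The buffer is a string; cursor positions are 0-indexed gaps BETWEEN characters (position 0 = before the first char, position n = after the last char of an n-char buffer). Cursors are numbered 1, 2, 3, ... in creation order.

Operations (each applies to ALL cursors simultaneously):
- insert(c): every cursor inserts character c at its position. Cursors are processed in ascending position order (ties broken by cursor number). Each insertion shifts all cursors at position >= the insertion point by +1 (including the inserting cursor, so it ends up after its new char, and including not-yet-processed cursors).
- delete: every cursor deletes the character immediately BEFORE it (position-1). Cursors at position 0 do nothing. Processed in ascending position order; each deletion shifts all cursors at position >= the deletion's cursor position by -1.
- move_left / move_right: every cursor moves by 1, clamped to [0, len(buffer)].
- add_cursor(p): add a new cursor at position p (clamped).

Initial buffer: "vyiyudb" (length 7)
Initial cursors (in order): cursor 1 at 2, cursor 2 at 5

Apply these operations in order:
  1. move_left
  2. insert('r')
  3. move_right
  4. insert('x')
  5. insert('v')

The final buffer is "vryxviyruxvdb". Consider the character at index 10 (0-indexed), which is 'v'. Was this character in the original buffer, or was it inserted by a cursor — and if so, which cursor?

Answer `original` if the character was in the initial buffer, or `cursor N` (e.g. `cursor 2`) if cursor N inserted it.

Answer: cursor 2

Derivation:
After op 1 (move_left): buffer="vyiyudb" (len 7), cursors c1@1 c2@4, authorship .......
After op 2 (insert('r')): buffer="vryiyrudb" (len 9), cursors c1@2 c2@6, authorship .1...2...
After op 3 (move_right): buffer="vryiyrudb" (len 9), cursors c1@3 c2@7, authorship .1...2...
After op 4 (insert('x')): buffer="vryxiyruxdb" (len 11), cursors c1@4 c2@9, authorship .1.1..2.2..
After op 5 (insert('v')): buffer="vryxviyruxvdb" (len 13), cursors c1@5 c2@11, authorship .1.11..2.22..
Authorship (.=original, N=cursor N): . 1 . 1 1 . . 2 . 2 2 . .
Index 10: author = 2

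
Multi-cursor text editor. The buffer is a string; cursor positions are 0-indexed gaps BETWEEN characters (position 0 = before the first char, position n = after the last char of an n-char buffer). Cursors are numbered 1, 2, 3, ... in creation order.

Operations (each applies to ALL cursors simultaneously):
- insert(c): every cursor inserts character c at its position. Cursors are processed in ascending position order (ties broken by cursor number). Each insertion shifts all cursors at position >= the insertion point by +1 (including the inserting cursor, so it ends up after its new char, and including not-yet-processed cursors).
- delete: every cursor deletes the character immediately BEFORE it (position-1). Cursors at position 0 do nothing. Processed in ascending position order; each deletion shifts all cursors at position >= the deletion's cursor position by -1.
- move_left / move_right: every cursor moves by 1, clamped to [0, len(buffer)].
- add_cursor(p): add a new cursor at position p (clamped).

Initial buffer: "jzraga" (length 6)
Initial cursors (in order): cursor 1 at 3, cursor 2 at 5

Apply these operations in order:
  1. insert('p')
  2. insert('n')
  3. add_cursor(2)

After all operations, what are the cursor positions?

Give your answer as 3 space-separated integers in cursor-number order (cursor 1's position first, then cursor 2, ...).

Answer: 5 9 2

Derivation:
After op 1 (insert('p')): buffer="jzrpagpa" (len 8), cursors c1@4 c2@7, authorship ...1..2.
After op 2 (insert('n')): buffer="jzrpnagpna" (len 10), cursors c1@5 c2@9, authorship ...11..22.
After op 3 (add_cursor(2)): buffer="jzrpnagpna" (len 10), cursors c3@2 c1@5 c2@9, authorship ...11..22.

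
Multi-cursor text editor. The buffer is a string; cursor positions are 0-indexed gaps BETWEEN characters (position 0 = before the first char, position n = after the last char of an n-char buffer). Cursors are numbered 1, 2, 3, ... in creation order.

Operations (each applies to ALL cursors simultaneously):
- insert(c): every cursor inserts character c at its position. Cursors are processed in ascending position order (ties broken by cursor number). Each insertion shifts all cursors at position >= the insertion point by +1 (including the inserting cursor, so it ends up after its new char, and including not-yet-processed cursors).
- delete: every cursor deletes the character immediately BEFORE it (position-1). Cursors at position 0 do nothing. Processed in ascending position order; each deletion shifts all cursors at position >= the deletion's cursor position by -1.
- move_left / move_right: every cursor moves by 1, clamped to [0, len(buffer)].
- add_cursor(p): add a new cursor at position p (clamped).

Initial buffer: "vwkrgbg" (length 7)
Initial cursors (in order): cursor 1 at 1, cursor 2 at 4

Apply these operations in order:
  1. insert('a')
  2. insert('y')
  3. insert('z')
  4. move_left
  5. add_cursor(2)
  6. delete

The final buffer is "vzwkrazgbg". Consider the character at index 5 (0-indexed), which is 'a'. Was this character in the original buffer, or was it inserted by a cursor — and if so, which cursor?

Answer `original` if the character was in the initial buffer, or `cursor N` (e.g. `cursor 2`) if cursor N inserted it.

After op 1 (insert('a')): buffer="vawkragbg" (len 9), cursors c1@2 c2@6, authorship .1...2...
After op 2 (insert('y')): buffer="vaywkraygbg" (len 11), cursors c1@3 c2@8, authorship .11...22...
After op 3 (insert('z')): buffer="vayzwkrayzgbg" (len 13), cursors c1@4 c2@10, authorship .111...222...
After op 4 (move_left): buffer="vayzwkrayzgbg" (len 13), cursors c1@3 c2@9, authorship .111...222...
After op 5 (add_cursor(2)): buffer="vayzwkrayzgbg" (len 13), cursors c3@2 c1@3 c2@9, authorship .111...222...
After op 6 (delete): buffer="vzwkrazgbg" (len 10), cursors c1@1 c3@1 c2@6, authorship .1...22...
Authorship (.=original, N=cursor N): . 1 . . . 2 2 . . .
Index 5: author = 2

Answer: cursor 2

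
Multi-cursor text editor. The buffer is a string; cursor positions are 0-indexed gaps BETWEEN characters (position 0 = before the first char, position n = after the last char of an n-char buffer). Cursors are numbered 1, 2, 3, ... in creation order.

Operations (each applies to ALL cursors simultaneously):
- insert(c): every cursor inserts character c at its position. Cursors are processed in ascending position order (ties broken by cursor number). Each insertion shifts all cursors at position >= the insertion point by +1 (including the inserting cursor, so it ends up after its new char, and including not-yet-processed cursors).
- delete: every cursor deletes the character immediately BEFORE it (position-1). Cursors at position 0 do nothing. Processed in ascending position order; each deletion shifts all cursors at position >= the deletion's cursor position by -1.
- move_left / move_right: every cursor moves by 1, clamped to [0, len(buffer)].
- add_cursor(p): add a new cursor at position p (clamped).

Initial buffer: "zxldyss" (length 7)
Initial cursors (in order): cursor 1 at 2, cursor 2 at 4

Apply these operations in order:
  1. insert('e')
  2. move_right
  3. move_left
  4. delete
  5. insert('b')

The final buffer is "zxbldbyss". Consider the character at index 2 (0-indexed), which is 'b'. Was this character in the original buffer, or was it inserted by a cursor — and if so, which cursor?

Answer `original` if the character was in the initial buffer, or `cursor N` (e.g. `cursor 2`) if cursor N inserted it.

Answer: cursor 1

Derivation:
After op 1 (insert('e')): buffer="zxeldeyss" (len 9), cursors c1@3 c2@6, authorship ..1..2...
After op 2 (move_right): buffer="zxeldeyss" (len 9), cursors c1@4 c2@7, authorship ..1..2...
After op 3 (move_left): buffer="zxeldeyss" (len 9), cursors c1@3 c2@6, authorship ..1..2...
After op 4 (delete): buffer="zxldyss" (len 7), cursors c1@2 c2@4, authorship .......
After op 5 (insert('b')): buffer="zxbldbyss" (len 9), cursors c1@3 c2@6, authorship ..1..2...
Authorship (.=original, N=cursor N): . . 1 . . 2 . . .
Index 2: author = 1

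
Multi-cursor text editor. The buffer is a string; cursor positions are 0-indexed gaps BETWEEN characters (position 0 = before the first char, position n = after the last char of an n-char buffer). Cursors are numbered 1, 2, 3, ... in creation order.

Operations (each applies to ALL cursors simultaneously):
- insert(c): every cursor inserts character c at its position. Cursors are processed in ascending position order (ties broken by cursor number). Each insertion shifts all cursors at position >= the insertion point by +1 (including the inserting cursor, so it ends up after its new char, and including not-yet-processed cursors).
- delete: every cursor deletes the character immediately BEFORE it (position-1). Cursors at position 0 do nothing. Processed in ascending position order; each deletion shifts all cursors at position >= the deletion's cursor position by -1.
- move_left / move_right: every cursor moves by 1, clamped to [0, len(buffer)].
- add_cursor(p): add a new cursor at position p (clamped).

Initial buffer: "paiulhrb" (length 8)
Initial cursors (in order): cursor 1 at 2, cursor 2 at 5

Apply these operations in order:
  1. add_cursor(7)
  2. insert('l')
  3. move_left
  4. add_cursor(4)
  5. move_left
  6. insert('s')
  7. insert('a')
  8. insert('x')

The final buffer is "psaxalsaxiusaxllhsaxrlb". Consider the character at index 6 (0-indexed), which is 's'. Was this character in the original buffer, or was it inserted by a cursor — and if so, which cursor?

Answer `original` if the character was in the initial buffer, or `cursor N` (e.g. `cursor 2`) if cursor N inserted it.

After op 1 (add_cursor(7)): buffer="paiulhrb" (len 8), cursors c1@2 c2@5 c3@7, authorship ........
After op 2 (insert('l')): buffer="paliullhrlb" (len 11), cursors c1@3 c2@7 c3@10, authorship ..1...2..3.
After op 3 (move_left): buffer="paliullhrlb" (len 11), cursors c1@2 c2@6 c3@9, authorship ..1...2..3.
After op 4 (add_cursor(4)): buffer="paliullhrlb" (len 11), cursors c1@2 c4@4 c2@6 c3@9, authorship ..1...2..3.
After op 5 (move_left): buffer="paliullhrlb" (len 11), cursors c1@1 c4@3 c2@5 c3@8, authorship ..1...2..3.
After op 6 (insert('s')): buffer="psalsiusllhsrlb" (len 15), cursors c1@2 c4@5 c2@8 c3@12, authorship .1.14..2.2.3.3.
After op 7 (insert('a')): buffer="psaalsaiusallhsarlb" (len 19), cursors c1@3 c4@7 c2@11 c3@16, authorship .11.144..22.2.33.3.
After op 8 (insert('x')): buffer="psaxalsaxiusaxllhsaxrlb" (len 23), cursors c1@4 c4@9 c2@14 c3@20, authorship .111.1444..222.2.333.3.
Authorship (.=original, N=cursor N): . 1 1 1 . 1 4 4 4 . . 2 2 2 . 2 . 3 3 3 . 3 .
Index 6: author = 4

Answer: cursor 4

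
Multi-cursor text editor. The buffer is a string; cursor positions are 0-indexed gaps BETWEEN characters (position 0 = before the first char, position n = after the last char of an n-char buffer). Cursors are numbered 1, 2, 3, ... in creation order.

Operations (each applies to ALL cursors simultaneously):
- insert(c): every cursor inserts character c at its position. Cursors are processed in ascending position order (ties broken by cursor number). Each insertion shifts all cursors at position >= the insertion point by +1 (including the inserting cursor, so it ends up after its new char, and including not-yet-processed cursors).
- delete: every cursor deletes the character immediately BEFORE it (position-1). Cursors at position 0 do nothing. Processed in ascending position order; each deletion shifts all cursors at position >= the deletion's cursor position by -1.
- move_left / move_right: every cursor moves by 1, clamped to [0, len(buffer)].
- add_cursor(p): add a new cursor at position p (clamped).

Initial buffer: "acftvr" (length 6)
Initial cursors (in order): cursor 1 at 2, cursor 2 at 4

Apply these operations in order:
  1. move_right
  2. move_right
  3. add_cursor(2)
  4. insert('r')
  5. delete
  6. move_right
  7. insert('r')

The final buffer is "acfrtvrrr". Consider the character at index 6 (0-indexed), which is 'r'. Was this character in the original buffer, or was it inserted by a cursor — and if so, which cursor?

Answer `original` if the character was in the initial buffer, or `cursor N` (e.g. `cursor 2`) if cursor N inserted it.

Answer: cursor 1

Derivation:
After op 1 (move_right): buffer="acftvr" (len 6), cursors c1@3 c2@5, authorship ......
After op 2 (move_right): buffer="acftvr" (len 6), cursors c1@4 c2@6, authorship ......
After op 3 (add_cursor(2)): buffer="acftvr" (len 6), cursors c3@2 c1@4 c2@6, authorship ......
After op 4 (insert('r')): buffer="acrftrvrr" (len 9), cursors c3@3 c1@6 c2@9, authorship ..3..1..2
After op 5 (delete): buffer="acftvr" (len 6), cursors c3@2 c1@4 c2@6, authorship ......
After op 6 (move_right): buffer="acftvr" (len 6), cursors c3@3 c1@5 c2@6, authorship ......
After op 7 (insert('r')): buffer="acfrtvrrr" (len 9), cursors c3@4 c1@7 c2@9, authorship ...3..1.2
Authorship (.=original, N=cursor N): . . . 3 . . 1 . 2
Index 6: author = 1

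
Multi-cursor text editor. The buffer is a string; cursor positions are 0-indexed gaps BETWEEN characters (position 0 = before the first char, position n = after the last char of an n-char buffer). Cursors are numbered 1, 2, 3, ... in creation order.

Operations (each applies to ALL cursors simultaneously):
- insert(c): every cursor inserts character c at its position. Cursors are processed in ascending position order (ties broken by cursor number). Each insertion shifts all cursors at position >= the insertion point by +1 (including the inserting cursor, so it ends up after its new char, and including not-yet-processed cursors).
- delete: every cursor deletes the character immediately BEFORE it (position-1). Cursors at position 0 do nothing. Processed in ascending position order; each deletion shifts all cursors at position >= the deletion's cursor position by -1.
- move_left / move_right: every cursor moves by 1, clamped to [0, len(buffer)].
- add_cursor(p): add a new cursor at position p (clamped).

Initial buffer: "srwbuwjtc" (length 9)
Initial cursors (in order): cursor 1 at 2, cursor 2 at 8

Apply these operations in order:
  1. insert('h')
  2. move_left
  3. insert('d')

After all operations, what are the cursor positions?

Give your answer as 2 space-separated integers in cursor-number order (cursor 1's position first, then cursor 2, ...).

After op 1 (insert('h')): buffer="srhwbuwjthc" (len 11), cursors c1@3 c2@10, authorship ..1......2.
After op 2 (move_left): buffer="srhwbuwjthc" (len 11), cursors c1@2 c2@9, authorship ..1......2.
After op 3 (insert('d')): buffer="srdhwbuwjtdhc" (len 13), cursors c1@3 c2@11, authorship ..11......22.

Answer: 3 11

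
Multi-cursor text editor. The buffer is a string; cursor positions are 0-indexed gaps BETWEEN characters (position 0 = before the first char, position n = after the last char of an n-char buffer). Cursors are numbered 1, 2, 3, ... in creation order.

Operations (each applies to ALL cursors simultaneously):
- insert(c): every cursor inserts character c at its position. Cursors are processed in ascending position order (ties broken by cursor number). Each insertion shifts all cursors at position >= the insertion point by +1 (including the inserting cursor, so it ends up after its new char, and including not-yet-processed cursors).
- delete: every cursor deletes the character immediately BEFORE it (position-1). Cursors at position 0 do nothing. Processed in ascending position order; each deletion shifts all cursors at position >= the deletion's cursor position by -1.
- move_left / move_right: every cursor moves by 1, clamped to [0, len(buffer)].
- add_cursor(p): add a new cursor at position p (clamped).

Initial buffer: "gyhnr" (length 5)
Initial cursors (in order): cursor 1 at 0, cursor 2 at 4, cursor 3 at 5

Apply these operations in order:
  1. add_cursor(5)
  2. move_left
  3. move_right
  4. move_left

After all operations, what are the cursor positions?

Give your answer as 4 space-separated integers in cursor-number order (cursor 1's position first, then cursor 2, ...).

Answer: 0 3 4 4

Derivation:
After op 1 (add_cursor(5)): buffer="gyhnr" (len 5), cursors c1@0 c2@4 c3@5 c4@5, authorship .....
After op 2 (move_left): buffer="gyhnr" (len 5), cursors c1@0 c2@3 c3@4 c4@4, authorship .....
After op 3 (move_right): buffer="gyhnr" (len 5), cursors c1@1 c2@4 c3@5 c4@5, authorship .....
After op 4 (move_left): buffer="gyhnr" (len 5), cursors c1@0 c2@3 c3@4 c4@4, authorship .....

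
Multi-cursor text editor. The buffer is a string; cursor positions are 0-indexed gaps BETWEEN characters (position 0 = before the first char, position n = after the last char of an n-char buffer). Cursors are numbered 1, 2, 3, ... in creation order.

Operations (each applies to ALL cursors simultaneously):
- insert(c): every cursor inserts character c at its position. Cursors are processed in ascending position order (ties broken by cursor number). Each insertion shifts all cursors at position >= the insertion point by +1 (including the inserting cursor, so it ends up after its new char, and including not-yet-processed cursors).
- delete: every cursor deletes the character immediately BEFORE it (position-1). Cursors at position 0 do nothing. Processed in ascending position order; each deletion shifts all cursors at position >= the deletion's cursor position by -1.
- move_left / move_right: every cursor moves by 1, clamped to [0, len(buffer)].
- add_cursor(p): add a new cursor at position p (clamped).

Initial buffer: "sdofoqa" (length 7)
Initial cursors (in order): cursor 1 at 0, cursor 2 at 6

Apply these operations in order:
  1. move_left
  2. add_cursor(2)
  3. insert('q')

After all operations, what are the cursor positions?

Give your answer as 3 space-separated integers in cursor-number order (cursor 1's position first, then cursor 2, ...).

Answer: 1 8 4

Derivation:
After op 1 (move_left): buffer="sdofoqa" (len 7), cursors c1@0 c2@5, authorship .......
After op 2 (add_cursor(2)): buffer="sdofoqa" (len 7), cursors c1@0 c3@2 c2@5, authorship .......
After op 3 (insert('q')): buffer="qsdqofoqqa" (len 10), cursors c1@1 c3@4 c2@8, authorship 1..3...2..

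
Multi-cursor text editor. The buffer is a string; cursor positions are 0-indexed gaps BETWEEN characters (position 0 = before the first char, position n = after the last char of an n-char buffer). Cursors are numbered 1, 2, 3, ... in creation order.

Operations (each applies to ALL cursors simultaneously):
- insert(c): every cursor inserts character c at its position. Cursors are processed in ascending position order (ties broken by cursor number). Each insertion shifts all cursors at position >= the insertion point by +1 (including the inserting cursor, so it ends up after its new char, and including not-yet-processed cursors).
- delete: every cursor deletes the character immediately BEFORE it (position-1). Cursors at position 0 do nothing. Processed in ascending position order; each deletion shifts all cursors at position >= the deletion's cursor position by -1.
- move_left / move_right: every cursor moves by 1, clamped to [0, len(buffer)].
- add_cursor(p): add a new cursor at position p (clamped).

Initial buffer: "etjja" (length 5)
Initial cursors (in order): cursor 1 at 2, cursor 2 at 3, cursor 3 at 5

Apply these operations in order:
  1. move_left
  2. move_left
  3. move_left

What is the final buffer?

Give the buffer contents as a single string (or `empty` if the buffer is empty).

After op 1 (move_left): buffer="etjja" (len 5), cursors c1@1 c2@2 c3@4, authorship .....
After op 2 (move_left): buffer="etjja" (len 5), cursors c1@0 c2@1 c3@3, authorship .....
After op 3 (move_left): buffer="etjja" (len 5), cursors c1@0 c2@0 c3@2, authorship .....

Answer: etjja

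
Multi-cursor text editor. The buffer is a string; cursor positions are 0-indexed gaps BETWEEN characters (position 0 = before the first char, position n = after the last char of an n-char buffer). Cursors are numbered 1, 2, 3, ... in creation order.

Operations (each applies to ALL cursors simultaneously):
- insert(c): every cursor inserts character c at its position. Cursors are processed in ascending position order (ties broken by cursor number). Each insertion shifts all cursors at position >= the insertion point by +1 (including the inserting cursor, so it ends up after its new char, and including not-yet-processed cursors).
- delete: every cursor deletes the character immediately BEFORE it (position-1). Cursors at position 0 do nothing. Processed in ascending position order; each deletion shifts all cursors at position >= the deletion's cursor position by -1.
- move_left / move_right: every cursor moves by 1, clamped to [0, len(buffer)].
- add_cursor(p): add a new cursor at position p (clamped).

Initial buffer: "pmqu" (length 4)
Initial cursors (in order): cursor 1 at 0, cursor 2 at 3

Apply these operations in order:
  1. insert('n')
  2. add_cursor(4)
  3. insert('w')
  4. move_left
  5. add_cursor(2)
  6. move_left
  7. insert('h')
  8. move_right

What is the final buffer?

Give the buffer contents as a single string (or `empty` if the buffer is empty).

After op 1 (insert('n')): buffer="npmqnu" (len 6), cursors c1@1 c2@5, authorship 1...2.
After op 2 (add_cursor(4)): buffer="npmqnu" (len 6), cursors c1@1 c3@4 c2@5, authorship 1...2.
After op 3 (insert('w')): buffer="nwpmqwnwu" (len 9), cursors c1@2 c3@6 c2@8, authorship 11...322.
After op 4 (move_left): buffer="nwpmqwnwu" (len 9), cursors c1@1 c3@5 c2@7, authorship 11...322.
After op 5 (add_cursor(2)): buffer="nwpmqwnwu" (len 9), cursors c1@1 c4@2 c3@5 c2@7, authorship 11...322.
After op 6 (move_left): buffer="nwpmqwnwu" (len 9), cursors c1@0 c4@1 c3@4 c2@6, authorship 11...322.
After op 7 (insert('h')): buffer="hnhwpmhqwhnwu" (len 13), cursors c1@1 c4@3 c3@7 c2@10, authorship 1141..3.3222.
After op 8 (move_right): buffer="hnhwpmhqwhnwu" (len 13), cursors c1@2 c4@4 c3@8 c2@11, authorship 1141..3.3222.

Answer: hnhwpmhqwhnwu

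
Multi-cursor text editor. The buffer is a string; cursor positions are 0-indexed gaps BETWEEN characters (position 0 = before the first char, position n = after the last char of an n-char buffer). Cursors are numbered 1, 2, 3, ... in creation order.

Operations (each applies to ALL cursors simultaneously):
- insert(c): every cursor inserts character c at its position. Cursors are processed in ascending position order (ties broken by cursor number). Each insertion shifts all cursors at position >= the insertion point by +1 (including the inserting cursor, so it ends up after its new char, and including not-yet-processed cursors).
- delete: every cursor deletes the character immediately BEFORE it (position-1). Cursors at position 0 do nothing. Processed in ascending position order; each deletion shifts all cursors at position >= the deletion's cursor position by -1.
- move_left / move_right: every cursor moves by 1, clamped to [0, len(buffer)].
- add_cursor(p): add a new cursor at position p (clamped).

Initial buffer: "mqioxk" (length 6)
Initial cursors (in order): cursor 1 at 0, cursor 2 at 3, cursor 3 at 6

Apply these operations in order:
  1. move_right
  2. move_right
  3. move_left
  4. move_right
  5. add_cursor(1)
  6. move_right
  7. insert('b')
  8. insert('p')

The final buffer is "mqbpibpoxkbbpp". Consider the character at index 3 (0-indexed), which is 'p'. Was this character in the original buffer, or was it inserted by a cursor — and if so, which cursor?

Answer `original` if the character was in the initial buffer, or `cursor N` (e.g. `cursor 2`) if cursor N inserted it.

After op 1 (move_right): buffer="mqioxk" (len 6), cursors c1@1 c2@4 c3@6, authorship ......
After op 2 (move_right): buffer="mqioxk" (len 6), cursors c1@2 c2@5 c3@6, authorship ......
After op 3 (move_left): buffer="mqioxk" (len 6), cursors c1@1 c2@4 c3@5, authorship ......
After op 4 (move_right): buffer="mqioxk" (len 6), cursors c1@2 c2@5 c3@6, authorship ......
After op 5 (add_cursor(1)): buffer="mqioxk" (len 6), cursors c4@1 c1@2 c2@5 c3@6, authorship ......
After op 6 (move_right): buffer="mqioxk" (len 6), cursors c4@2 c1@3 c2@6 c3@6, authorship ......
After op 7 (insert('b')): buffer="mqbiboxkbb" (len 10), cursors c4@3 c1@5 c2@10 c3@10, authorship ..4.1...23
After op 8 (insert('p')): buffer="mqbpibpoxkbbpp" (len 14), cursors c4@4 c1@7 c2@14 c3@14, authorship ..44.11...2323
Authorship (.=original, N=cursor N): . . 4 4 . 1 1 . . . 2 3 2 3
Index 3: author = 4

Answer: cursor 4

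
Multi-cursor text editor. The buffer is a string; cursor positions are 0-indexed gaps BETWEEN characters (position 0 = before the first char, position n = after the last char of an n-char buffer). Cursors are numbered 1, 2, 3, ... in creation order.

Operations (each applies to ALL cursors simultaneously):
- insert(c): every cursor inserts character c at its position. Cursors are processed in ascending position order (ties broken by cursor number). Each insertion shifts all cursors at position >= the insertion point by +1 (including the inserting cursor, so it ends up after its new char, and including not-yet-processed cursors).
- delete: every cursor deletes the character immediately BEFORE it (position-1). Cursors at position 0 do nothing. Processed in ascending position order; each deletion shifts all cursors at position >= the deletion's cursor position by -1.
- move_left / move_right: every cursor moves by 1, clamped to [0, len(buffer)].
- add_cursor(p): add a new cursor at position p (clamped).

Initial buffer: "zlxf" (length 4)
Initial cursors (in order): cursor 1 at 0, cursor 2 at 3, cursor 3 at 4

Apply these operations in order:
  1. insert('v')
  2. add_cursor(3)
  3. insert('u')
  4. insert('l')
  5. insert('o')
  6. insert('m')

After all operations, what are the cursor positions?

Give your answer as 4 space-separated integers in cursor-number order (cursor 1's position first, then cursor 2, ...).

Answer: 5 17 23 11

Derivation:
After op 1 (insert('v')): buffer="vzlxvfv" (len 7), cursors c1@1 c2@5 c3@7, authorship 1...2.3
After op 2 (add_cursor(3)): buffer="vzlxvfv" (len 7), cursors c1@1 c4@3 c2@5 c3@7, authorship 1...2.3
After op 3 (insert('u')): buffer="vuzluxvufvu" (len 11), cursors c1@2 c4@5 c2@8 c3@11, authorship 11..4.22.33
After op 4 (insert('l')): buffer="vulzlulxvulfvul" (len 15), cursors c1@3 c4@7 c2@11 c3@15, authorship 111..44.222.333
After op 5 (insert('o')): buffer="vulozluloxvulofvulo" (len 19), cursors c1@4 c4@9 c2@14 c3@19, authorship 1111..444.2222.3333
After op 6 (insert('m')): buffer="vulomzlulomxvulomfvulom" (len 23), cursors c1@5 c4@11 c2@17 c3@23, authorship 11111..4444.22222.33333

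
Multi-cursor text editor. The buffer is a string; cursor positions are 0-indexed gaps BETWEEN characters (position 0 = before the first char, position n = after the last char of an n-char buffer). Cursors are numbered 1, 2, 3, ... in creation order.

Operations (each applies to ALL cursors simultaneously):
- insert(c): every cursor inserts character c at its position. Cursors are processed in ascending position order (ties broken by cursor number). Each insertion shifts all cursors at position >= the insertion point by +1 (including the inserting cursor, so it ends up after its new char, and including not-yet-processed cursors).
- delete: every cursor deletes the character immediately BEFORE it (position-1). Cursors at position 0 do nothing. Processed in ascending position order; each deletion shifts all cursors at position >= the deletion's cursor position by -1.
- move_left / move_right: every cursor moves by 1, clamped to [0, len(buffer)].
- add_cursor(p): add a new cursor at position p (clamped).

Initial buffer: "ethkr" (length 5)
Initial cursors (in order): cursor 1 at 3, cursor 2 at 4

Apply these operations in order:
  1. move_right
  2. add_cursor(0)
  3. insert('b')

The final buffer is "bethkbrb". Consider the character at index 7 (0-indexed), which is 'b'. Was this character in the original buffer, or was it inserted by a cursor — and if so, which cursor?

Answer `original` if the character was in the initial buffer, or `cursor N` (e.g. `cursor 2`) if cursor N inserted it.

After op 1 (move_right): buffer="ethkr" (len 5), cursors c1@4 c2@5, authorship .....
After op 2 (add_cursor(0)): buffer="ethkr" (len 5), cursors c3@0 c1@4 c2@5, authorship .....
After op 3 (insert('b')): buffer="bethkbrb" (len 8), cursors c3@1 c1@6 c2@8, authorship 3....1.2
Authorship (.=original, N=cursor N): 3 . . . . 1 . 2
Index 7: author = 2

Answer: cursor 2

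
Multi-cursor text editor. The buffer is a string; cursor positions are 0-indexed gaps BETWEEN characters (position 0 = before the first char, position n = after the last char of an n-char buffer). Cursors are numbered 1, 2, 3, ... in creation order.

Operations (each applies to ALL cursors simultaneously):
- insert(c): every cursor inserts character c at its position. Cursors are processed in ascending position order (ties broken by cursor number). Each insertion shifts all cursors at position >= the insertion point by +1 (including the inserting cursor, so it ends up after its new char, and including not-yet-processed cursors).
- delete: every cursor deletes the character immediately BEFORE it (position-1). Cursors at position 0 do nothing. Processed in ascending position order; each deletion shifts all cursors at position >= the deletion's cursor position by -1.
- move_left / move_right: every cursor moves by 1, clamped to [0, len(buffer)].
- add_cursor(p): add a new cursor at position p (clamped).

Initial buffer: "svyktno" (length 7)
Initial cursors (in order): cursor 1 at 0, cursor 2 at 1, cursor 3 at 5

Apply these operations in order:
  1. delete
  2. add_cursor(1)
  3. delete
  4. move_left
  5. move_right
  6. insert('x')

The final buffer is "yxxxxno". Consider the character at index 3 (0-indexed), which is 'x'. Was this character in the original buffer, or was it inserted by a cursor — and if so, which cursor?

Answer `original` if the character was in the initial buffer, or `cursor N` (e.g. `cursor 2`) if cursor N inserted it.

After op 1 (delete): buffer="vykno" (len 5), cursors c1@0 c2@0 c3@3, authorship .....
After op 2 (add_cursor(1)): buffer="vykno" (len 5), cursors c1@0 c2@0 c4@1 c3@3, authorship .....
After op 3 (delete): buffer="yno" (len 3), cursors c1@0 c2@0 c4@0 c3@1, authorship ...
After op 4 (move_left): buffer="yno" (len 3), cursors c1@0 c2@0 c3@0 c4@0, authorship ...
After op 5 (move_right): buffer="yno" (len 3), cursors c1@1 c2@1 c3@1 c4@1, authorship ...
After op 6 (insert('x')): buffer="yxxxxno" (len 7), cursors c1@5 c2@5 c3@5 c4@5, authorship .1234..
Authorship (.=original, N=cursor N): . 1 2 3 4 . .
Index 3: author = 3

Answer: cursor 3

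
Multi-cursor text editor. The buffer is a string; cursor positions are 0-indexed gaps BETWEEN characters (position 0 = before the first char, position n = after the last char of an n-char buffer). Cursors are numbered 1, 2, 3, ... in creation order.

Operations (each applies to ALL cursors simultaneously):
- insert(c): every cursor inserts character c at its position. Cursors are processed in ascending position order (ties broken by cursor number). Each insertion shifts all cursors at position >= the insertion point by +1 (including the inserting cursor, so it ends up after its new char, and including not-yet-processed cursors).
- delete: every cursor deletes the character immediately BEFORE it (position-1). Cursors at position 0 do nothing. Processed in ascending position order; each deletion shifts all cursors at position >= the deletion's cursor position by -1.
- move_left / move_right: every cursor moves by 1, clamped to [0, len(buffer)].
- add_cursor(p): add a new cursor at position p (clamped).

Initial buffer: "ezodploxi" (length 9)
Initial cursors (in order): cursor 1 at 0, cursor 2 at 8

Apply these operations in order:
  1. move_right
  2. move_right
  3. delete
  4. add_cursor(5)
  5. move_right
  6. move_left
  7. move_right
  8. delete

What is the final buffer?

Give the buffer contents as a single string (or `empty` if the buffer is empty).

Answer: edpl

Derivation:
After op 1 (move_right): buffer="ezodploxi" (len 9), cursors c1@1 c2@9, authorship .........
After op 2 (move_right): buffer="ezodploxi" (len 9), cursors c1@2 c2@9, authorship .........
After op 3 (delete): buffer="eodplox" (len 7), cursors c1@1 c2@7, authorship .......
After op 4 (add_cursor(5)): buffer="eodplox" (len 7), cursors c1@1 c3@5 c2@7, authorship .......
After op 5 (move_right): buffer="eodplox" (len 7), cursors c1@2 c3@6 c2@7, authorship .......
After op 6 (move_left): buffer="eodplox" (len 7), cursors c1@1 c3@5 c2@6, authorship .......
After op 7 (move_right): buffer="eodplox" (len 7), cursors c1@2 c3@6 c2@7, authorship .......
After op 8 (delete): buffer="edpl" (len 4), cursors c1@1 c2@4 c3@4, authorship ....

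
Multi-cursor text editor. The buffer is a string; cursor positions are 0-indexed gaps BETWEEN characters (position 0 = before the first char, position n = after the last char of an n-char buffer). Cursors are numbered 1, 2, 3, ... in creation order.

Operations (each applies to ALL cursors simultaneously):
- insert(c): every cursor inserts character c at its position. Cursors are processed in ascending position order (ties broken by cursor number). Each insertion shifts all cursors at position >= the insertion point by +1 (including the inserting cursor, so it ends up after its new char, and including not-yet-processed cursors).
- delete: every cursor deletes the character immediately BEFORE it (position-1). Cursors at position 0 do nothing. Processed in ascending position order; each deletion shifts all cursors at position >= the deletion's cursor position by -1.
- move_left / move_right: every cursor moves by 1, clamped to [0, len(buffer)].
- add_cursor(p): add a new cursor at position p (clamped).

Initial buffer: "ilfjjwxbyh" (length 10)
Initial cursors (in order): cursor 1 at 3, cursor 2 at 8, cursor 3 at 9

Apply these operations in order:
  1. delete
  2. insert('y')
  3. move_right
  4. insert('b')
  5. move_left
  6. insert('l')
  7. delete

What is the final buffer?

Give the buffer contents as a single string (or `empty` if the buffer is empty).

After op 1 (delete): buffer="iljjwxh" (len 7), cursors c1@2 c2@6 c3@6, authorship .......
After op 2 (insert('y')): buffer="ilyjjwxyyh" (len 10), cursors c1@3 c2@9 c3@9, authorship ..1....23.
After op 3 (move_right): buffer="ilyjjwxyyh" (len 10), cursors c1@4 c2@10 c3@10, authorship ..1....23.
After op 4 (insert('b')): buffer="ilyjbjwxyyhbb" (len 13), cursors c1@5 c2@13 c3@13, authorship ..1.1...23.23
After op 5 (move_left): buffer="ilyjbjwxyyhbb" (len 13), cursors c1@4 c2@12 c3@12, authorship ..1.1...23.23
After op 6 (insert('l')): buffer="ilyjlbjwxyyhbllb" (len 16), cursors c1@5 c2@15 c3@15, authorship ..1.11...23.2233
After op 7 (delete): buffer="ilyjbjwxyyhbb" (len 13), cursors c1@4 c2@12 c3@12, authorship ..1.1...23.23

Answer: ilyjbjwxyyhbb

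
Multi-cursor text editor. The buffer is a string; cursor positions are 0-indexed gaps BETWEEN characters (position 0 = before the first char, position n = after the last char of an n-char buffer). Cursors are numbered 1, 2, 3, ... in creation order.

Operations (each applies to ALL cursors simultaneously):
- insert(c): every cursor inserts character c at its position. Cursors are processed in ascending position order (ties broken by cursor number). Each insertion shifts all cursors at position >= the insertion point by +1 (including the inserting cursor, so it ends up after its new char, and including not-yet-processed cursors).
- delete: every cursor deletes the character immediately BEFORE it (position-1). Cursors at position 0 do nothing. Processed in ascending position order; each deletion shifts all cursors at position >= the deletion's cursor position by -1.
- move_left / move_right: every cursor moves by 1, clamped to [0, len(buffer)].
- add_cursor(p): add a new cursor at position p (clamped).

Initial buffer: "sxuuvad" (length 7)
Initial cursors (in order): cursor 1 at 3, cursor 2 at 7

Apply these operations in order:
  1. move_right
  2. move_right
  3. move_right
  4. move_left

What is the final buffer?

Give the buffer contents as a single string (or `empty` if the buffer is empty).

After op 1 (move_right): buffer="sxuuvad" (len 7), cursors c1@4 c2@7, authorship .......
After op 2 (move_right): buffer="sxuuvad" (len 7), cursors c1@5 c2@7, authorship .......
After op 3 (move_right): buffer="sxuuvad" (len 7), cursors c1@6 c2@7, authorship .......
After op 4 (move_left): buffer="sxuuvad" (len 7), cursors c1@5 c2@6, authorship .......

Answer: sxuuvad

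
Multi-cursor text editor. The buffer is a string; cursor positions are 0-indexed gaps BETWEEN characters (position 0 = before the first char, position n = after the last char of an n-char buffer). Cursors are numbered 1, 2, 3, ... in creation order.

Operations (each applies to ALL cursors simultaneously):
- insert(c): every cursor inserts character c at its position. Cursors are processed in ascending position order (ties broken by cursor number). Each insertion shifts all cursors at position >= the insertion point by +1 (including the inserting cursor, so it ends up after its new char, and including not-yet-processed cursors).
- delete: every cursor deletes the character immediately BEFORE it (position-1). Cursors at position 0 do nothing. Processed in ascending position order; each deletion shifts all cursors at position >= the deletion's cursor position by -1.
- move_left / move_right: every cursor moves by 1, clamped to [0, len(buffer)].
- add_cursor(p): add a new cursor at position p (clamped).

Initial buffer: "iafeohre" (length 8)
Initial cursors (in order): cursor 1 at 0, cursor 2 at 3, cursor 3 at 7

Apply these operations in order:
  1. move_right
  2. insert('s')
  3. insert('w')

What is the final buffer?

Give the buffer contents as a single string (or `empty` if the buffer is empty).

Answer: iswafeswohresw

Derivation:
After op 1 (move_right): buffer="iafeohre" (len 8), cursors c1@1 c2@4 c3@8, authorship ........
After op 2 (insert('s')): buffer="isafesohres" (len 11), cursors c1@2 c2@6 c3@11, authorship .1...2....3
After op 3 (insert('w')): buffer="iswafeswohresw" (len 14), cursors c1@3 c2@8 c3@14, authorship .11...22....33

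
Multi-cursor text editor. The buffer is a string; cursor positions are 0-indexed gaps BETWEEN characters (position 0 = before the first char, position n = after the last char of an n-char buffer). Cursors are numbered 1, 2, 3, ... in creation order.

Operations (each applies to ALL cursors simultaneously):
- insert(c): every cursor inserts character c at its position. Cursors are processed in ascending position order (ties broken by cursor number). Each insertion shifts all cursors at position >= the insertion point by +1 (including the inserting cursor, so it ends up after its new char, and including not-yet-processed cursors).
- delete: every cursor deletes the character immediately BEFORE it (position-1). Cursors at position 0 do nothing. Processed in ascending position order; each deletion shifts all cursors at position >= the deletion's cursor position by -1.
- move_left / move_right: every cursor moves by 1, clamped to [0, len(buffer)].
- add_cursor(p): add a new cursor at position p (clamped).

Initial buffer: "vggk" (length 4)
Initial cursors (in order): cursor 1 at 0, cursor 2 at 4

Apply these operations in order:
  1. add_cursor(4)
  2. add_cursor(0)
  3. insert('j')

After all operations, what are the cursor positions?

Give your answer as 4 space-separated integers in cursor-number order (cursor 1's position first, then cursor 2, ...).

Answer: 2 8 8 2

Derivation:
After op 1 (add_cursor(4)): buffer="vggk" (len 4), cursors c1@0 c2@4 c3@4, authorship ....
After op 2 (add_cursor(0)): buffer="vggk" (len 4), cursors c1@0 c4@0 c2@4 c3@4, authorship ....
After op 3 (insert('j')): buffer="jjvggkjj" (len 8), cursors c1@2 c4@2 c2@8 c3@8, authorship 14....23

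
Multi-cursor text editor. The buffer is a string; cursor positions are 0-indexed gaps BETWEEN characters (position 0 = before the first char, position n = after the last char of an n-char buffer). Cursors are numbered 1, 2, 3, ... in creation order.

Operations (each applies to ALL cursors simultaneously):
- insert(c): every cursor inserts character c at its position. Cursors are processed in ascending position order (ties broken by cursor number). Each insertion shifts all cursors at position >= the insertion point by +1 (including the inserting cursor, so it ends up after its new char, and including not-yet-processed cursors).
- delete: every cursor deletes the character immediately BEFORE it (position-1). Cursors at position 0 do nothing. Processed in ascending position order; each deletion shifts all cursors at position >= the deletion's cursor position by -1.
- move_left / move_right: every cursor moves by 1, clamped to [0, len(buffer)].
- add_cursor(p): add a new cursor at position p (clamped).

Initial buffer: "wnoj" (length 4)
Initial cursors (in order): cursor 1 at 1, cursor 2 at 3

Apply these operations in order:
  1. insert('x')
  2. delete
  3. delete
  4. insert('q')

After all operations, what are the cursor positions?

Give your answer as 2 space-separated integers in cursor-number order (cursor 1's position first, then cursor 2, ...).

Answer: 1 3

Derivation:
After op 1 (insert('x')): buffer="wxnoxj" (len 6), cursors c1@2 c2@5, authorship .1..2.
After op 2 (delete): buffer="wnoj" (len 4), cursors c1@1 c2@3, authorship ....
After op 3 (delete): buffer="nj" (len 2), cursors c1@0 c2@1, authorship ..
After op 4 (insert('q')): buffer="qnqj" (len 4), cursors c1@1 c2@3, authorship 1.2.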